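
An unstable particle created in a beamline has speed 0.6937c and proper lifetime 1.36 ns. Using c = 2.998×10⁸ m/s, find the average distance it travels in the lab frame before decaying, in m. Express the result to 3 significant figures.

γ = 1/√(1 − β²) = 1/√(1 − 0.48121969) = 1/√0.51878031 = 1/0.720264 = 1.3884.
Lab-frame lifetime: Δt = γτ = 1.3884 × 1.36 ns = 1.8882 ns.
Distance: d = vΔt = 0.6937 × 2.998×10⁸ m/s × 1.8882×10^-9 s = 0.393 m.

0.393 m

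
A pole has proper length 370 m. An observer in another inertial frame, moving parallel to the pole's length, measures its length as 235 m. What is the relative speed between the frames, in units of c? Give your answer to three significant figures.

0.772c

Length contraction gives γ = L₀/L = 370/235 = 1.5745.
β = √(1 − 1/γ²) = √0.59662 = 0.772.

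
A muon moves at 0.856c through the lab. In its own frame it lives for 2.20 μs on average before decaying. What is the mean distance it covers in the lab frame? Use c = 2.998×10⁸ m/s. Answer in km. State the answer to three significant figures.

γ = 1/√(1 − β²) = 1/√(1 − 0.732736) = 1/√0.267264 = 1/0.516976 = 1.9343.
Lab-frame lifetime: Δt = γτ = 1.9343 × 2.20 μs = 4.2555 μs.
Distance: d = vΔt = 0.856 × 2.998×10⁸ m/s × 4.2555×10^-6 s = 1090 m = 1.09 km.

1.09 km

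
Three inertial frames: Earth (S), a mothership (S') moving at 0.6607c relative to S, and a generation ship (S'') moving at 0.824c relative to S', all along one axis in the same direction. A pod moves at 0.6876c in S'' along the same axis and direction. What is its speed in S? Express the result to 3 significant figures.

0.993c

Compose velocities in two stages. Stage 1 (into S'): u₁ = (0.6876+0.824)/(1+0.6876×0.824) = 0.9649.
Stage 2 (into S): u = (0.9649+0.6607)/(1+0.9649×0.6607) = 0.99273, so the speed is 0.993c.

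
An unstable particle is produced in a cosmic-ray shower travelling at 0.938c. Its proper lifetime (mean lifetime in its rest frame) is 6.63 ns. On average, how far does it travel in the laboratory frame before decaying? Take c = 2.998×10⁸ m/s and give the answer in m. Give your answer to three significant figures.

5.38 m

With β = 0.938, γ = 1/√(1 − 0.938²) = 1/√0.120156 = 2.8849.
Lab-frame lifetime: Δt = γτ = 2.8849 × 6.63 ns = 19.127 ns.
Distance: d = vΔt = 0.938 × 2.998×10⁸ m/s × 1.9127×10^-8 s = 5.38 m.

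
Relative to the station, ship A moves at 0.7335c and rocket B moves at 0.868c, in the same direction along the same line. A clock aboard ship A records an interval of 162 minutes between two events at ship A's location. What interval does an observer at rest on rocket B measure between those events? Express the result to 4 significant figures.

Speed of ship A in rocket B's frame: u = (v_A − v_B)/(1 − v_A v_B/c²) = (0.7335 − 0.868)/(1 − 0.7335×0.868) = −0.1345/0.363322 = −0.3702; |u| = 0.3702c.
γ for this relative speed: γ = 1/√(1 − 0.137048) = 1.0765.
The clock on ship A records proper time, so rocket B measures Δt = γΔτ = 1.0765 × 162 = 174.4 minutes.

174.4 minutes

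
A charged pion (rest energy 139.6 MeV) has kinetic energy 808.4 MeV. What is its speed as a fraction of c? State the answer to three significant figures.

0.989c

γ = 1 + K/(mc²) = 1 + 808.4/139.6 = 6.7908.
β = √(1 − 1/γ²) = √(1 − 0.0216849) = √0.9783151 = 0.989.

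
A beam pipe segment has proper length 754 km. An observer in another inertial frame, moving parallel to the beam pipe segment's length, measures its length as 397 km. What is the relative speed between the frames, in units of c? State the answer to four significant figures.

0.8502c

Length contraction gives γ = L₀/L = 754/397 = 1.8992.
β = √(1 − 1/γ²) = √0.722758 = 0.8502.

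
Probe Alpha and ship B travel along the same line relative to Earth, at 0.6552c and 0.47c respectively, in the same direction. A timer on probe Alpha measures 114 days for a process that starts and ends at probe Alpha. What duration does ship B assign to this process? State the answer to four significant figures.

Speed of probe Alpha in ship B's frame: u = (v_A − v_B)/(1 − v_A v_B/c²) = (0.6552 − 0.47)/(1 − 0.6552×0.47) = 0.1852/0.692056 = 0.26761; |u| = 0.26761c.
γ for this relative speed: γ = 1/√(1 − 0.0716151) = 1.0379.
Probe Alpha's interval is proper; time dilation gives Δt_B = γΔτ = 1.0379 × 114 days = 118.3 days.

118.3 days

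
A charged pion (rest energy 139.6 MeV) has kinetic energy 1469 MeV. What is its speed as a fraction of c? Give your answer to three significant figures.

0.996c

K = (γ−1)mc², so γ = 1 + 1469/139.6 = 11.523.
Then v/c = √(1 − γ⁻²) = √(1 − 0.00753128) = √0.99246872 = 0.996.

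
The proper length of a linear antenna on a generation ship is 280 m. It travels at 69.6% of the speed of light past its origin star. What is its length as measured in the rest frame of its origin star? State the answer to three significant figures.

Lorentz factor: γ = (1 − 0.484416)^(−1/2) = 1.3927.
Along the direction of motion the measured length is L₀/γ = 280/1.3927 = 201 m.

201 m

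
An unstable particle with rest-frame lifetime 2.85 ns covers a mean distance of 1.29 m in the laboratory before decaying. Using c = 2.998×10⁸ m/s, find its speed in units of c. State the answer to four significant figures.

Lab distance = (lab lifetime)·v = γτ·βc, so βγ = d/(cτ) = 1.290/(2.998×10⁸ × 2.850×10^-9) = 1.5098.
With βγ = 1.5098: γ² = 1 + (βγ)² = 3.2795, and β = (βγ)/γ = 1.5098/1.81094 = 0.8337.

0.8337c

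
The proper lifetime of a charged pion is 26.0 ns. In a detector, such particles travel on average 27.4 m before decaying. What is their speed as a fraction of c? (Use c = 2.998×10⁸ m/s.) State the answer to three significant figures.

0.962c

Lab distance = (lab lifetime)·v = γτ·βc, so βγ = d/(cτ) = 27.40/(2.998×10⁸ × 2.600×10^-8) = 3.5152.
With βγ = 3.5152: γ² = 1 + (βγ)² = 13.3566, and β = (βγ)/γ = 3.5152/3.65467 = 0.962.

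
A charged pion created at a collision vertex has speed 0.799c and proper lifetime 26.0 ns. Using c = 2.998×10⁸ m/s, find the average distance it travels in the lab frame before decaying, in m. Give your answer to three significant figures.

10.4 m

Lorentz factor: γ = (1 − 0.638401)^(−1/2) = 1.663.
Lab-frame lifetime: Δt = γτ = 1.663 × 26.0 ns = 43.238 ns.
Distance: d = vΔt = 0.799 × 2.998×10⁸ m/s × 4.3238×10^-8 s = 10.4 m.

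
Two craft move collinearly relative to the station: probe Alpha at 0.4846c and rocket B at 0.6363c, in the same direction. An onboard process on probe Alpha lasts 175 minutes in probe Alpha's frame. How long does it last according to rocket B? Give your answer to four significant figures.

The velocity of probe Alpha relative to rocket B is (0.4846 − 0.6363)c / (1 − 0.4846×0.6363) = −0.21933c; relative speed 0.21933c.
γ for this relative speed: γ = 1/√(1 − 0.0481056) = 1.025.
The clock on probe Alpha records proper time, so rocket B measures Δt = γΔτ = 1.025 × 175 = 179.4 minutes.

179.4 minutes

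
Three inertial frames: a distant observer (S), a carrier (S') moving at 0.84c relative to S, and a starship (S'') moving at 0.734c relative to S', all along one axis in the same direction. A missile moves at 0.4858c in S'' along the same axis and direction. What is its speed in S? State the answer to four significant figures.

0.9908c

Compose velocities in two stages. Stage 1 (into S'): u₁ = (0.4858+0.734)/(1+0.4858×0.734) = 0.89917.
Stage 2 (into S): u = (0.89917+0.84)/(1+0.89917×0.84) = 0.99081, so the speed is 0.9908c.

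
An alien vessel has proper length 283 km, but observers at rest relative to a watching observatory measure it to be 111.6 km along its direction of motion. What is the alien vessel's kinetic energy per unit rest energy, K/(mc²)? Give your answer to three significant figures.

γ = L₀/L = 283/111.6 = 2.53584.
Since K = (γ−1)mc², K/(mc²) = 2.53584 − 1 = 1.54.

1.54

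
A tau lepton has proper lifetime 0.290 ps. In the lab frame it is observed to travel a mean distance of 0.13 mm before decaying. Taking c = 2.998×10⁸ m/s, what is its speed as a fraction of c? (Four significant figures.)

0.8312c

Lab distance = (lab lifetime)·v = γτ·βc, so βγ = d/(cτ) = 1.300×10^-4/(2.998×10⁸ × 2.900×10^-13) = 1.4952.
With βγ = 1.4952: γ² = 1 + (βγ)² = 3.23562, and β = (βγ)/γ = 1.4952/1.79878 = 0.8312.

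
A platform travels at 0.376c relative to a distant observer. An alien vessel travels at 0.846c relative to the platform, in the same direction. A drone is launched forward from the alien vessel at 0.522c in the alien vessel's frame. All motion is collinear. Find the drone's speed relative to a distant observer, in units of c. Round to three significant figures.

0.977c

Compose velocities in two stages. Stage 1 (into S'): u₁ = (0.522+0.846)/(1+0.522×0.846) = 0.94894.
Stage 2 (into S): u = (0.94894+0.376)/(1+0.94894×0.376) = 0.97652, so the speed is 0.977c.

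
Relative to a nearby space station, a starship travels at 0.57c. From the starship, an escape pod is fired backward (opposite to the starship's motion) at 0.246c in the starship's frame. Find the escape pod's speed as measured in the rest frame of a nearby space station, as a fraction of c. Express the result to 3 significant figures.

0.377c

Relativistic velocity addition: u = (u' + v)/(1 + u'v/c²), with u' = −0.246c and v = 0.57c.
Numerator: −0.246 + 0.57 = 0.324. Denominator: 1 + (−0.246)(0.57) = 0.85978.
u = 0.324/0.85978 = 0.37684, so the speed is 0.377c.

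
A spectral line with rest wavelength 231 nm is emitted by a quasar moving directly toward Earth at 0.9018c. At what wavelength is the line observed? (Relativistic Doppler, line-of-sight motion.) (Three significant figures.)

52.5 nm

Relativistic Doppler for wavelength: λ_obs = λ_src · √((1−β)/(1+β)).
With β = 0.9018: factor = √(0.0982/1.9018) = 0.22723.
λ_obs = 231 × 0.22723 = 52.5 nm.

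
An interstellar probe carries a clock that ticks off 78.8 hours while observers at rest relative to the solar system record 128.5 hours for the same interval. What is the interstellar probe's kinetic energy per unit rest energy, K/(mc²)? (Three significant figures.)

From Δt = γΔτ: γ = 128.5/78.8 = 1.63071.
K/(mc²) = γ − 1 = 1.63071 − 1 = 0.631.

0.631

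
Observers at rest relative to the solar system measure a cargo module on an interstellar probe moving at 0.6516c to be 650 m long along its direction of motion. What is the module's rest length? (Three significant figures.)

857 m

γ = 1/√(1 − β²) = 1/√(1 − 0.42458256) = 1/√0.57541744 = 1/0.758563 = 1.3183.
Proper length: L₀ = γ·L = 1.3183 × 650 = 857 m.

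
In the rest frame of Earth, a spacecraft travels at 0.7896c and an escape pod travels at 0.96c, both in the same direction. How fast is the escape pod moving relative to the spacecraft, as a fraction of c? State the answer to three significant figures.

0.704c

Transform to the spacecraft's frame: u' = (u − v)/(1 − uv/c²).
u' = (0.96 − 0.7896)/(1 − 0.96×0.7896) = 0.1704/0.241984 = 0.70418.
Speed in the spacecraft's frame: 0.704c (in the same direction).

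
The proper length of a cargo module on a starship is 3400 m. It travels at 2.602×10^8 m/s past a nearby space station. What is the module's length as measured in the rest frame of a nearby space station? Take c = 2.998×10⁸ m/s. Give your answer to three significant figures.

β = v/c = (2.602×10^8 m/s)/(2.998×10⁸ m/s) = 0.867912.
γ = 1/√(1 − β²) = 1/√(1 − 0.7532712) = 1/√0.2467288 = 1/0.496718 = 2.0132.
Along the direction of motion the measured length is L₀/γ = 3400/2.0132 = 1690 m.

1690 m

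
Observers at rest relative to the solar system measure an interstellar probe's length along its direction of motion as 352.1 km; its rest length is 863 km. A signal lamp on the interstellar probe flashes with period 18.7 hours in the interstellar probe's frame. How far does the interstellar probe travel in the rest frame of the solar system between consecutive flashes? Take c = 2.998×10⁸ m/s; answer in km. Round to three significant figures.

4.52×10^10 km

From L = L₀/γ: γ = 863/352.1 = 2.45101.
β = √(1 − 1/γ²) = 0.91298. Lab-frame period = γτ = 2.45101×18.7 hours = 45.834 hours. Distance = βc × γτ = 0.91298 × 2.998×10⁸ m/s × 165002.4 s = 4.5163×10^13 m = 4.52×10^10 km.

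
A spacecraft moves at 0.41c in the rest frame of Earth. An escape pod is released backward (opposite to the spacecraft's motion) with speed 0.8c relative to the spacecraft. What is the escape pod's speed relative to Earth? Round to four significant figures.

0.5804c

Relativistic velocity addition: u = (u' + v)/(1 + u'v/c²), with u' = −0.8c and v = 0.41c.
Numerator: −0.8 + 0.41 = −0.39. Denominator: 1 + (−0.8)(0.41) = 0.672.
u = −0.39/0.672 = −0.58036, so the speed is 0.5804c.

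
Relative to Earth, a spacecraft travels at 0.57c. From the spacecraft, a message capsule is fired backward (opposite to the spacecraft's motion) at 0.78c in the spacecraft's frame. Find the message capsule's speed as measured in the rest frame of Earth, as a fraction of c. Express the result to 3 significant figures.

0.378c

Relativistic velocity addition: u = (u' + v)/(1 + u'v/c²), with u' = −0.78c and v = 0.57c.
Numerator: −0.78 + 0.57 = −0.21. Denominator: 1 + (−0.78)(0.57) = 0.5554.
u = −0.21/0.5554 = −0.37811, so the speed is 0.378c.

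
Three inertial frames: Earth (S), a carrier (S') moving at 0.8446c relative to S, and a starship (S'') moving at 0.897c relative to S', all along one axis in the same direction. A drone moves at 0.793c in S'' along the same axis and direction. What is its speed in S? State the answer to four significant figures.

Compose velocities in two stages. Stage 1 (into S'): u₁ = (0.793+0.897)/(1+0.793×0.897) = 0.98754.
Stage 2 (into S): u = (0.98754+0.8446)/(1+0.98754×0.8446) = 0.99894, so the speed is 0.9989c.

0.9989c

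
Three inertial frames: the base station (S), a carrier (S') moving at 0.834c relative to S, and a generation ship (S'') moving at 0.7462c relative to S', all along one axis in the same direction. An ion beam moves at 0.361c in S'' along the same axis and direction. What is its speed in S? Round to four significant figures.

0.9877c

First combine the ion beam and generation ship (S''→S'): u₁ = (0.361 + 0.7462)/(1 + 0.361×0.7462) = 1.1072/1.2693782 = 0.87224.
Then combine with the carrier (S'→S): u = (0.87224 + 0.834)/(1 + 0.87224×0.834) = 1.70624/1.72744816 = 0.98772.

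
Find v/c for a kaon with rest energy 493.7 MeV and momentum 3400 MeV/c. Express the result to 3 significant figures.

0.990

pc/(mc²) = 3400/493.7 = 6.8868 = βγ = β/√(1−β²).
So β² = x²/(1 + x²) with x = 6.8868: x² = 47.428, β² = 47.428/48.428 = 0.979351, β = 0.990.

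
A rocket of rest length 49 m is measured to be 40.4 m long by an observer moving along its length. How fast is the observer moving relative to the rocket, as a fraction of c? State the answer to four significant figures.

0.5659c

Length contraction gives γ = L₀/L = 49/40.4 = 1.2129.
β = √(1 − 1/γ²) = √0.320249 = 0.5659.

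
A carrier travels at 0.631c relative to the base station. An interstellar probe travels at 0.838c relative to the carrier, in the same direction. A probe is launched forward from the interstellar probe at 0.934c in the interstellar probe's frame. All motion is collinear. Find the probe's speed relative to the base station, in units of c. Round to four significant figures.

0.9986c

Compose velocities in two stages. Stage 1 (into S'): u₁ = (0.934+0.838)/(1+0.934×0.838) = 0.994.
Stage 2 (into S): u = (0.994+0.631)/(1+0.994×0.631) = 0.99864, so the speed is 0.9986c.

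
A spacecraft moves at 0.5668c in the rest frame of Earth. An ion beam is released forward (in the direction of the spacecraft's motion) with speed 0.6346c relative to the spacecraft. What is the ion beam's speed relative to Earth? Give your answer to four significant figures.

0.8836c

In units of c, u = (u' + v)/(1 + u'v) with u' = 0.6346 and v = 0.5668.
Numerator: 0.6346 + 0.5668 = 1.2014. Denominator: 1 + (0.6346)(0.5668) = 1.35969128.
u = 1.2014/1.35969128 = 0.88358, so the speed is 0.8836c.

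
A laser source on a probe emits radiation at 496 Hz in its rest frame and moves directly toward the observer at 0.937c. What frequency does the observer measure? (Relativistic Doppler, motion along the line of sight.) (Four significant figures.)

Relativistic Doppler (source moving toward): f_obs = f_src · √((1+β)/(1−β)).
With β = 0.937: factor = √(1.937/0.063) = 5.5449.
f_obs = 496 × 5.5449 = 2750 Hz.

2750 Hz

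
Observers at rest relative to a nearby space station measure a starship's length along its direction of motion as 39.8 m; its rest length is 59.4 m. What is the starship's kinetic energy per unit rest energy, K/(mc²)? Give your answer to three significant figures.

0.492

γ = L₀/L = 59.4/39.8 = 1.49246.
Since K = (γ−1)mc², K/(mc²) = 1.49246 − 1 = 0.492.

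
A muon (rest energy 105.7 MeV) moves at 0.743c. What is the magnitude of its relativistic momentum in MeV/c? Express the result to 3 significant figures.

117 MeV/c

Lorentz factor: γ = (1 − 0.552049)^(−1/2) = 1.4941.
Momentum: p = γβ·mc = 1.4941 × 0.743 × 105.7 MeV/c = 117 MeV/c.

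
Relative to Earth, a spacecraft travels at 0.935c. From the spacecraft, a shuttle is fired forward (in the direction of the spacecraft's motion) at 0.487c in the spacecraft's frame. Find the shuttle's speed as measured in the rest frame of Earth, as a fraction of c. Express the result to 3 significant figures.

Relativistic velocity addition: u = (u' + v)/(1 + u'v/c²), with u' = 0.487c and v = 0.935c.
Numerator: 0.487 + 0.935 = 1.422. Denominator: 1 + (0.487)(0.935) = 1.455345.
u = 1.422/1.455345 = 0.97709, so the speed is 0.977c.

0.977c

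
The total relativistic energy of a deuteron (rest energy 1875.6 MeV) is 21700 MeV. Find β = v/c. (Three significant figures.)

γ = E/(mc²) = 21700/1875.6 = 11.57.
β = √(1 − 1/γ²) = √(1 − 0.00747022) = √0.99252978 = 0.996.

0.996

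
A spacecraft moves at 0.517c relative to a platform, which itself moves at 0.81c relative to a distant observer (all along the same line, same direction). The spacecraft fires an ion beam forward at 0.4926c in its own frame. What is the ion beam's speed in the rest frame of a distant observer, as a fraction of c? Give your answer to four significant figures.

Apply u = (u'+v)/(1+u'v) twice. Ion beam in the platform frame: (0.4926+0.517)/(1+0.4926·0.517) = 1.0096/1.2546742 = 0.80467c.
That velocity, transformed to the rest frame of a distant observer: (0.80467+0.81)/(1+0.80467·0.81) = 1.61467/1.6517827 = 0.97753c.

0.9775c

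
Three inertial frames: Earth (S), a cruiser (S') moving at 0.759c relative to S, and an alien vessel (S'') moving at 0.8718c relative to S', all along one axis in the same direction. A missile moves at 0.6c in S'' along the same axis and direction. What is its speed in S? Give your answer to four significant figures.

0.9953c

Compose velocities in two stages. Stage 1 (into S'): u₁ = (0.6+0.8718)/(1+0.6×0.8718) = 0.96633.
Stage 2 (into S): u = (0.96633+0.759)/(1+0.96633×0.759) = 0.99532, so the speed is 0.9953c.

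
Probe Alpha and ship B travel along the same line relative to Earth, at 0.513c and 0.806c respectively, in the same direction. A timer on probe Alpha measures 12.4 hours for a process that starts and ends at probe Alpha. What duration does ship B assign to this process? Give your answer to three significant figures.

14.3 hours

Transform probe Alpha's velocity into ship B's frame: (0.513 − 0.806)/(1 − 0.513·0.806) = −0.293/0.586522, so the relative speed is 0.49956c.
At |u| = 0.49956c, γ = (1 − 0.24956)^(−1/2) = 1.1544.
The clock on probe Alpha records proper time, so ship B measures Δt = γΔτ = 1.1544 × 12.4 = 14.3 hours.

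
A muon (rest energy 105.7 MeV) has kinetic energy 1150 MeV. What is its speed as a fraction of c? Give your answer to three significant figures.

γ = 1 + K/(mc²) = 1 + 1150/105.7 = 11.88.
β = √(1 − 1/γ²) = √(1 − 0.00708544) = √0.99291456 = 0.996.

0.996c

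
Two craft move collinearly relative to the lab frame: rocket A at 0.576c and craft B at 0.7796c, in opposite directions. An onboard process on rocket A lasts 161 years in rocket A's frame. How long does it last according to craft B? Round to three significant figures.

456 years

Speed of rocket A in craft B's frame: u = (v_A + v_B)/(1 + v_A v_B/c²) = (0.576 + 0.7796)/(1 + 0.576×0.7796) = 1.3556/1.4490496 = 0.93551; |u| = 0.93551c.
At |u| = 0.93551c, γ = (1 − 0.875179)^(−1/2) = 2.8305.
The clock on rocket A records proper time, so craft B measures Δt = γΔτ = 2.8305 × 161 = 456 years.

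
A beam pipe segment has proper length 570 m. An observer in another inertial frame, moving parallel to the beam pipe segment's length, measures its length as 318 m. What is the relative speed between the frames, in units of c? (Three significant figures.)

0.830c

Length contraction gives γ = L₀/L = 570/318 = 1.7925.
β = √(1 − 1/γ²) = √0.68877 = 0.830.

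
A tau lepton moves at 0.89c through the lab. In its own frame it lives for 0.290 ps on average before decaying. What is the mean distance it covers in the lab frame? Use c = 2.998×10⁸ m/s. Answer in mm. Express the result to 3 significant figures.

0.170 mm

γ = 1/√(1 − β²) = 1/√(1 − 0.7921) = 1/√0.2079 = 1/0.455961 = 2.1932.
Lab-frame lifetime: Δt = γτ = 2.1932 × 0.290 ps = 0.63603 ps.
Distance: d = vΔt = 0.89 × 2.998×10⁸ m/s × 6.3603×10^-13 s = 1.70×10^-4 m = 0.170 mm.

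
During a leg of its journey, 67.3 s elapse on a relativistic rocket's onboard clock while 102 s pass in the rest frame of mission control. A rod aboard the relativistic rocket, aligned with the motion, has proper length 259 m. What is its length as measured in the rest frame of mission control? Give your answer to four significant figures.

From Δt = γΔτ: γ = 102/67.3 = 1.5156.
L = L₀/γ = 259/1.5156 = 170.9 m.

170.9 m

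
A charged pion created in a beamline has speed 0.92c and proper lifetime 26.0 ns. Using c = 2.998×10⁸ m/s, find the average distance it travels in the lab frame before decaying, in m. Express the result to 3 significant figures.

γ = 1/√(1 − β²) = 1/√(1 − 0.8464) = 1/√0.1536 = 1/0.391918 = 2.5516.
Lab-frame lifetime: Δt = γτ = 2.5516 × 26.0 ns = 66.342 ns.
Distance: d = vΔt = 0.92 × 2.998×10⁸ m/s × 6.6342×10^-8 s = 18.3 m.

18.3 m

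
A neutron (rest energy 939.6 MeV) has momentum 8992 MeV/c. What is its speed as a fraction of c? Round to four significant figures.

pc/(mc²) = 8992/939.6 = 9.57 = βγ = β/√(1−β²).
So β² = x²/(1 + x²) with x = 9.57: x² = 91.5849, β² = 91.5849/92.5849 = 0.989199, β = 0.9946.

0.9946c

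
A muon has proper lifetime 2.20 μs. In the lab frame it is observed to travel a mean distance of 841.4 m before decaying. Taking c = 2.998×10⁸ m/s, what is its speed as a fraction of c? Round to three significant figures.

0.787c

d = βγcτ ⇒ βγ = d/(cτ) = 841.4 m / (659.56 m) = 1.2757.
β = (βγ)/√(1+(βγ)²) = 1.2757/√2.62741 = 0.787.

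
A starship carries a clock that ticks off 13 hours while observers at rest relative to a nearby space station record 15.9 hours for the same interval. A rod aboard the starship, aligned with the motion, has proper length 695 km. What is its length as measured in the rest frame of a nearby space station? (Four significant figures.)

The time-dilation ratio gives γ = 15.9/13 = 1.22308.
L = L₀/γ = 695/1.22308 = 568.2 km.

568.2 km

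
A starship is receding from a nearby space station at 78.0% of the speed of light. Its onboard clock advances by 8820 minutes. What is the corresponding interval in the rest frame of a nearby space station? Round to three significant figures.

14100 minutes

γ = 1/√(1 − β²) = 1/√(1 − 0.6084) = 1/√0.3916 = 1/0.62578 = 1.598.
The onboard clock measures proper time, so the interval in the rest frame of a nearby space station is dilated: Δt = γ·Δτ = 1.598 × 8820 minutes = 14100 minutes.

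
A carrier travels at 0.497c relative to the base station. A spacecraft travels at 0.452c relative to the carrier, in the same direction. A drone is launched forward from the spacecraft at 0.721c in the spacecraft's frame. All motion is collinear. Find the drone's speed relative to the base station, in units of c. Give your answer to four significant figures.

Apply u = (u'+v)/(1+u'v) twice. Drone in the carrier frame: (0.721+0.452)/(1+0.721·0.452) = 1.173/1.325892 = 0.88469c.
That velocity, transformed to the rest frame of the base station: (0.88469+0.497)/(1+0.88469·0.497) = 1.38169/1.43969093 = 0.95971c.

0.9597c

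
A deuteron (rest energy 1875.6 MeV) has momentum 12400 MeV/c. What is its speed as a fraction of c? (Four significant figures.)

0.9888c

pc/(mc²) = 12400/1875.6 = 6.6112 = βγ = β/√(1−β²).
So β² = x²/(1 + x²) with x = 6.6112: x² = 43.708, β² = 43.708/44.708 = 0.977633, β = 0.9888.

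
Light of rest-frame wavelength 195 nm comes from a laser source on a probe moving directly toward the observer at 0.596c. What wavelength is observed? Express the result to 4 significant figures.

Relativistic Doppler for wavelength: λ_obs = λ_src · √((1−β)/(1+β)).
With β = 0.596: factor = √(0.404/1.596) = 0.50312.
λ_obs = 195 × 0.50312 = 98.11 nm.

98.11 nm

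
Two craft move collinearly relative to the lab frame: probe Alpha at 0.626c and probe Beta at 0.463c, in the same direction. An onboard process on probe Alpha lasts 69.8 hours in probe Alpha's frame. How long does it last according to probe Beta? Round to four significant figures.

Transform probe Alpha's velocity into probe Beta's frame: (0.626 − 0.463)/(1 − 0.626·0.463) = 0.163/0.710162, so the relative speed is 0.22953c.
At |u| = 0.22953c, γ = (1 − 0.052684)^(−1/2) = 1.0274.
Probe Alpha's interval is proper; time dilation gives Δt_B = γΔτ = 1.0274 × 69.8 hours = 71.71 hours.

71.71 hours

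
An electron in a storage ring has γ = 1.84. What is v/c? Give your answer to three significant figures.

β = √(1 − 1/γ²) = √(1 − 1/3.3856) = √0.704631 = 0.839.

0.839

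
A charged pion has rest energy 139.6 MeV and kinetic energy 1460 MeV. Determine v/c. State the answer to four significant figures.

0.9962

γ = 1 + K/(mc²) = 1 + 1460/139.6 = 11.458.
β = √(1 − 1/γ²) = √(1 − 0.00761697) = √0.99238303 = 0.9962.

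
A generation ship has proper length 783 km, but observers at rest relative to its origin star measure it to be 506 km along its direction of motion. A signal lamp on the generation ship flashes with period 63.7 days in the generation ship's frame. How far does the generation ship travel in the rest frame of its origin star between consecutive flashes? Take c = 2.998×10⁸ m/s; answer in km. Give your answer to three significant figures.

γ = L₀/L = 783/506 = 1.54743.
β = √(1 − 1/γ²) = 0.76314. Lab-frame period = γτ = 1.54743×63.7 days = 98.571 days. Distance = βc × γτ = 0.76314 × 2.998×10⁸ m/s × 8516534.4 s = 1.9485×10^15 m = 1.95×10^12 km.

1.95×10^12 km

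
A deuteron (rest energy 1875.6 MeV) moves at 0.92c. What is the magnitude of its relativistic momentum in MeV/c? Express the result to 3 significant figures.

With β = 0.92, γ = 1/√(1 − 0.92²) = 1/√0.1536 = 2.5516.
Momentum: p = γβ·mc = 2.5516 × 0.92 × 1875.6 MeV/c = 4400 MeV/c.

4400 MeV/c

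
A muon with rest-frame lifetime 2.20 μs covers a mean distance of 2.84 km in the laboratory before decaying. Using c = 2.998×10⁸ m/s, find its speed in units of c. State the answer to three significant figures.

d = βγcτ ⇒ βγ = d/(cτ) = 2840 m / (659.56 m) = 4.3059.
β = (βγ)/√(1+(βγ)²) = 4.3059/√19.5408 = 0.974.

0.974c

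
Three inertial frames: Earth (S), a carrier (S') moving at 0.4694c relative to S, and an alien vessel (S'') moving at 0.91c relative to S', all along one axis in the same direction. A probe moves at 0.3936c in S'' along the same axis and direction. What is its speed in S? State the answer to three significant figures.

0.985c

Apply u = (u'+v)/(1+u'v) twice. Probe in the carrier frame: (0.3936+0.91)/(1+0.3936·0.91) = 1.3036/1.358176 = 0.95982c.
That velocity, transformed to the rest frame of Earth: (0.95982+0.4694)/(1+0.95982·0.4694) = 1.42922/1.450539508 = 0.9853c.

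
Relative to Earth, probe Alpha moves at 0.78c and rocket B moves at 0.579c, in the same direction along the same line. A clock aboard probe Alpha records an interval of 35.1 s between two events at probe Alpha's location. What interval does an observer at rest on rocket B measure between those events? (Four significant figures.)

37.73 s

The velocity of probe Alpha relative to rocket B is (0.78 − 0.579)c / (1 − 0.78×0.579) = 0.36653c; relative speed 0.36653c.
γ for this relative speed: γ = 1/√(1 − 0.134344) = 1.0748.
The clock on probe Alpha records proper time, so rocket B measures Δt = γΔτ = 1.0748 × 35.1 = 37.73 s.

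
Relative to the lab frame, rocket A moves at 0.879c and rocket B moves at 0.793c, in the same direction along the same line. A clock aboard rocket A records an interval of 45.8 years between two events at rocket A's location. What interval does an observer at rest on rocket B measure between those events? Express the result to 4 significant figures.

Speed of rocket A in rocket B's frame: u = (v_A − v_B)/(1 − v_A v_B/c²) = (0.879 − 0.793)/(1 − 0.879×0.793) = 0.086/0.302953 = 0.28387; |u| = 0.28387c.
γ for this relative speed: γ = 1/√(1 − 0.0805822) = 1.0429.
Rocket A's interval is proper; time dilation gives Δt_B = γΔτ = 1.0429 × 45.8 years = 47.76 years.

47.76 years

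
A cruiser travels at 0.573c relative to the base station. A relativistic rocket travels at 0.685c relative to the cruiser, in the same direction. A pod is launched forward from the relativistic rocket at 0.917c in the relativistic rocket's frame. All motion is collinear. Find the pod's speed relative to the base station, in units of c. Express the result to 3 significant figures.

Apply u = (u'+v)/(1+u'v) twice. Pod in the cruiser frame: (0.917+0.685)/(1+0.917·0.685) = 1.602/1.628145 = 0.98394c.
That velocity, transformed to the rest frame of the base station: (0.98394+0.573)/(1+0.98394·0.573) = 1.55694/1.56379762 = 0.99561c.

0.996c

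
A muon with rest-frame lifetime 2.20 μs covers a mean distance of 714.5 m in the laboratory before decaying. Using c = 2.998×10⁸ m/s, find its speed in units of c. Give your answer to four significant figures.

0.7348c

d = βγcτ ⇒ βγ = d/(cτ) = 714.5 m / (659.56 m) = 1.0833.
β = (βγ)/√(1+(βγ)²) = 1.0833/√2.17354 = 0.7348.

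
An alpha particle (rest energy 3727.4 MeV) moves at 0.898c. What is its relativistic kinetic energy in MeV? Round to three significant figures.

β² = 0.806404, so γ = 1/√0.193596 = 2.2728.
Kinetic energy: K = (γ − 1)mc² = (2.2728 − 1) × 3727.4 MeV = 1.2728 × 3727.4 = 4740 MeV.

4740 MeV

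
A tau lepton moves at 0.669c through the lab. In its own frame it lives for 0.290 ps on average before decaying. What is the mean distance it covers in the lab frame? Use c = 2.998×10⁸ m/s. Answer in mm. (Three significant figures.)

γ = 1/√(1 − β²) = 1/√(1 − 0.447561) = 1/√0.552439 = 1/0.743262 = 1.3454.
Lab-frame lifetime: Δt = γτ = 1.3454 × 0.290 ps = 0.39017 ps.
Distance: d = vΔt = 0.669 × 2.998×10⁸ m/s × 3.9017×10^-13 s = 7.83×10^-5 m = 0.0783 mm.

0.0783 mm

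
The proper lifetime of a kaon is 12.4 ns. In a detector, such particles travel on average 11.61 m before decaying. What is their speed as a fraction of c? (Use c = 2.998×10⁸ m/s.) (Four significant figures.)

0.9524c

Lab distance = (lab lifetime)·v = γτ·βc, so βγ = d/(cτ) = 11.61/(2.998×10⁸ × 1.240×10^-8) = 3.123.
With βγ = 3.123: γ² = 1 + (βγ)² = 10.75313, and β = (βγ)/γ = 3.123/3.2792 = 0.9524.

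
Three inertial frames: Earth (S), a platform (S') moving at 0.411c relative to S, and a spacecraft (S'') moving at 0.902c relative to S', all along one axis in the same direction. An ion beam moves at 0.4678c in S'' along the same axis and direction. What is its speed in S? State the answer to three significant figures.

First combine the ion beam and spacecraft (S''→S'): u₁ = (0.4678 + 0.902)/(1 + 0.4678×0.902) = 1.3698/1.4219556 = 0.96332.
Then combine with the platform (S'→S): u = (0.96332 + 0.411)/(1 + 0.96332×0.411) = 1.37432/1.39592452 = 0.98452.

0.985c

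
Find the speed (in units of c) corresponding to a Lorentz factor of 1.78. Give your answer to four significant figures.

β = √(1 − 1/γ²) = √(1 − 1/3.1684) = √0.684383 = 0.8273.

0.8273c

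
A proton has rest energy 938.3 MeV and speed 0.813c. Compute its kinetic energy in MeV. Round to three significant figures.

673 MeV

With β = 0.813, γ = 1/√(1 − 0.813²) = 1/√0.339031 = 1.71743.
Kinetic energy: K = (γ − 1)mc² = (1.71743 − 1) × 938.3 MeV = 0.71743 × 938.3 = 673 MeV.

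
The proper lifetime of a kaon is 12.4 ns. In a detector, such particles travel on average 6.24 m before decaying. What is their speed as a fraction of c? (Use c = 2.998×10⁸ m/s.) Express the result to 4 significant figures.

Let x = d/(cτ) = 6.240 m / (2.998×10⁸ m/s × 1.240×10^-8 s) = 1.6785. Since d = βγcτ, x = βγ = β/√(1−β²).
Solving: β² = x²/(1+x²) = 2.81736/3.81736 = 0.738039, so β = 0.8591.

0.8591c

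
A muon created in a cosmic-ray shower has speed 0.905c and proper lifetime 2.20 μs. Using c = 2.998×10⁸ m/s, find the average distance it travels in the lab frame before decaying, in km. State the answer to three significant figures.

γ = 1/√(1 − β²) = 1/√(1 − 0.819025) = 1/√0.180975 = 1/0.425412 = 2.3507.
Lab-frame lifetime: Δt = γτ = 2.3507 × 2.20 μs = 5.1715 μs.
Distance: d = vΔt = 0.905 × 2.998×10⁸ m/s × 5.1715×10^-6 s = 1400 m = 1.40 km.

1.40 km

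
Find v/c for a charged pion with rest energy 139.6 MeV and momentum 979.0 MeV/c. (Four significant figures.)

0.9900

βγ = pc/(mc²) = 979.0/139.6 = 7.0129.
Since γ² = 1 + (βγ)² = 50.1808, γ = √50.1808 = 7.08384, and β = (βγ)/γ = 7.0129/7.08384 = 0.9900.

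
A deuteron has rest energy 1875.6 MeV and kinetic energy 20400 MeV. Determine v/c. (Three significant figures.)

0.996

K = (γ−1)mc², so γ = 1 + 20400/1875.6 = 11.877.
Then v/c = √(1 − γ⁻²) = √(1 − 0.00708902) = √0.99291098 = 0.996.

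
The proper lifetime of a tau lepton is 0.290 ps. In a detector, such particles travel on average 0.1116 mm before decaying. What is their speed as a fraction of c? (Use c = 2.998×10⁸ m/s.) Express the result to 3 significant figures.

0.789c

Lab distance = (lab lifetime)·v = γτ·βc, so βγ = d/(cτ) = 1.116×10^-4/(2.998×10⁸ × 2.900×10^-13) = 1.2836.
With βγ = 1.2836: γ² = 1 + (βγ)² = 2.64763, and β = (βγ)/γ = 1.2836/1.62715 = 0.789.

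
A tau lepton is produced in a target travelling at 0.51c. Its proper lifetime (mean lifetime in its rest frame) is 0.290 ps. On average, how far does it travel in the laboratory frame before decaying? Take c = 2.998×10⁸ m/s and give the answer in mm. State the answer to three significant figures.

Lorentz factor: γ = (1 − 0.2601)^(−1/2) = 1.1626.
Lab-frame lifetime: Δt = γτ = 1.1626 × 0.290 ps = 0.33715 ps.
Distance: d = vΔt = 0.51 × 2.998×10⁸ m/s × 3.3715×10^-13 s = 5.15×10^-5 m = 0.0515 mm.

0.0515 mm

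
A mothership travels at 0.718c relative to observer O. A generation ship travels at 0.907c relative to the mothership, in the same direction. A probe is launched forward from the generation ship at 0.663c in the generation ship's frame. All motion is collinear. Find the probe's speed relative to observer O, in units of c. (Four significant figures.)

0.9968c

Compose velocities in two stages. Stage 1 (into S'): u₁ = (0.663+0.907)/(1+0.663×0.907) = 0.98043.
Stage 2 (into S): u = (0.98043+0.718)/(1+0.98043×0.718) = 0.99676, so the speed is 0.9968c.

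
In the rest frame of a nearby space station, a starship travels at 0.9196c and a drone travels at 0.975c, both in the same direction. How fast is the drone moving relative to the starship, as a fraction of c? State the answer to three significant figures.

0.536c

Transform to the starship's frame: u' = (u − v)/(1 − uv/c²).
u' = (0.975 − 0.9196)/(1 − 0.975×0.9196) = 0.0554/0.10339 = 0.53584.
Speed in the starship's frame: 0.536c (in the same direction).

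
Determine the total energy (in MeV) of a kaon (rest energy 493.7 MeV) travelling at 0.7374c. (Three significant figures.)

With β = 0.7374, γ = 1/√(1 − 0.7374²) = 1/√0.45624124 = 1.4805.
Total energy: E = γmc² = 1.4805 × 493.7 MeV = 731 MeV.

731 MeV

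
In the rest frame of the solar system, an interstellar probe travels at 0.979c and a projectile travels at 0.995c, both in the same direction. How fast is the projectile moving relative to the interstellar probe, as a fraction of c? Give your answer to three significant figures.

Transform to the interstellar probe's frame: u' = (u − v)/(1 − uv/c²).
u' = (0.995 − 0.979)/(1 − 0.995×0.979) = 0.016/0.025895 = 0.61788.
Speed in the interstellar probe's frame: 0.618c (in the same direction).

0.618c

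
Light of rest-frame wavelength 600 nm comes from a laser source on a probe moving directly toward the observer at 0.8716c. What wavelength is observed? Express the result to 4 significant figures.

Relativistic Doppler for wavelength: λ_obs = λ_src · √((1−β)/(1+β)).
With β = 0.8716: factor = √(0.1284/1.8716) = 0.26192.
λ_obs = 600 × 0.26192 = 157.2 nm.

157.2 nm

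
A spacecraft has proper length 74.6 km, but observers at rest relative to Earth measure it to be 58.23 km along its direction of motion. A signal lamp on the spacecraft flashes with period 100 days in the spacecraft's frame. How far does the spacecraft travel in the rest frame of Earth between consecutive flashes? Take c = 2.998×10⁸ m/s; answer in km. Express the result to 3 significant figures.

2.07×10^12 km

γ = L₀/L = 74.6/58.23 = 1.28113.
β = √(1 − 1/γ²) = 0.62508. Lab-frame period = γτ = 1.28113×100 days = 128.11 days. Distance = βc × γτ = 0.62508 × 2.998×10⁸ m/s × 11068704 s = 2.0743×10^15 m = 2.07×10^12 km.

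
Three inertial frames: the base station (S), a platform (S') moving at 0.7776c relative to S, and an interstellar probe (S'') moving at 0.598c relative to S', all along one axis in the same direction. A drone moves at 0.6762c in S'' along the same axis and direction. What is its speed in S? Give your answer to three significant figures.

Apply u = (u'+v)/(1+u'v) twice. Drone in the platform frame: (0.6762+0.598)/(1+0.6762·0.598) = 1.2742/1.4043676 = 0.90731c.
That velocity, transformed to the rest frame of the base station: (0.90731+0.7776)/(1+0.90731·0.7776) = 1.68491/1.705524256 = 0.98791c.

0.988c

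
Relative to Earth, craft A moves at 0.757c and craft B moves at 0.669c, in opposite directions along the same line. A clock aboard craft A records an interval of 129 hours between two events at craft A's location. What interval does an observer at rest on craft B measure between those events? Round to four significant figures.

The velocity of craft A relative to craft B is (0.757 + 0.669)c / (1 + 0.757×0.669) = 0.94661c; relative speed 0.94661c.
γ for this relative speed: γ = 1/√(1 − 0.89607) = 3.1019.
Craft A's interval is proper; time dilation gives Δt_B = γΔτ = 3.1019 × 129 hours = 400.1 hours.

400.1 hours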